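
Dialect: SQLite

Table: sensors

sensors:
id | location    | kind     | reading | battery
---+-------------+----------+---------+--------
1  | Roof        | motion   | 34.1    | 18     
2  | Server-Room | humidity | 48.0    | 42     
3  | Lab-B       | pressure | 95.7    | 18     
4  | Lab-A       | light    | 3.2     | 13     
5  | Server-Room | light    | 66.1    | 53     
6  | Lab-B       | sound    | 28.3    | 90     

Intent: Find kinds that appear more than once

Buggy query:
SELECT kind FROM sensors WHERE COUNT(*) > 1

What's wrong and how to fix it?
Bug: WHERE can't reference COUNT(*); aggregates are computed after WHERE

Fix: Group first, then use HAVING for the count condition

Corrected query:
SELECT kind FROM sensors GROUP BY kind HAVING COUNT(*) > 1

Result:
kind 
-----
light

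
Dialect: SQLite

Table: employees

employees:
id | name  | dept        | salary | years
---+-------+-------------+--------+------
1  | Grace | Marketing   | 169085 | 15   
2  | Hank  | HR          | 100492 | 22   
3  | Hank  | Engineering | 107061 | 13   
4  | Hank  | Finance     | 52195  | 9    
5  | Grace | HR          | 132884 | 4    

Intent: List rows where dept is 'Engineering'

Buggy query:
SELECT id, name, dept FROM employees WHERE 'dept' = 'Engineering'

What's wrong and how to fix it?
Bug: Single quotes denote string literals in SQL; the column name is being compared as a constant string

Fix: Reference the column as dept without single quotes

Corrected query:
SELECT id, name, dept FROM employees WHERE dept = 'Engineering'

Result:
id | name | dept       
---+------+------------
3  | Hank | Engineering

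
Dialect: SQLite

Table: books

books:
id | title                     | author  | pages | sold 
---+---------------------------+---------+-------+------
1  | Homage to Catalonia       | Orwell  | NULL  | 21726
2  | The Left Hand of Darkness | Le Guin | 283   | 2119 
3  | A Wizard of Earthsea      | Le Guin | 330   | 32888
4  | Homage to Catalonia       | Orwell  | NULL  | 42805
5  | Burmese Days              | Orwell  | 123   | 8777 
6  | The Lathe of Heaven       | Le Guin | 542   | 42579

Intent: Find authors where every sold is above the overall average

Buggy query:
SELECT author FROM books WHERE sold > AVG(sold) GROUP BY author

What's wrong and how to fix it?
Bug: WHERE evaluates per row before aggregation, so AVG() is unavailable

Fix: Compute the overall average in a scalar subquery and compare each group's MIN against it in HAVING

Corrected query:
SELECT author FROM books GROUP BY author HAVING MIN(sold) > (SELECT AVG(sold) FROM books)

Result:
(no rows)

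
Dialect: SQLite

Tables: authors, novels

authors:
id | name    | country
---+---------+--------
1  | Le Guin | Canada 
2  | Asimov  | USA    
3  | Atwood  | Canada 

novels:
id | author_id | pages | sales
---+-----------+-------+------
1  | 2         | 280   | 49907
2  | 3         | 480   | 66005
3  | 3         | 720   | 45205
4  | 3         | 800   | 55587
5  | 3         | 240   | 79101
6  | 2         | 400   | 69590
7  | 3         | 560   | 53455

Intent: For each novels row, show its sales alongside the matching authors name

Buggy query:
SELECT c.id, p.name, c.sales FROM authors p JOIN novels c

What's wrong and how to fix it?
Bug: Missing join condition: each novels row is matched to all authors rows instead of just its own

Fix: Specify the join condition linking the foreign key to the parent id

Corrected query:
SELECT c.id, p.name, c.sales FROM authors p JOIN novels c ON c.author_id = p.id

Result:
id | name   | sales
---+--------+------
1  | Asimov | 49907
2  | Atwood | 66005
3  | Atwood | 45205
4  | Atwood | 55587
5  | Atwood | 79101
6  | Asimov | 69590
7  | Atwood | 53455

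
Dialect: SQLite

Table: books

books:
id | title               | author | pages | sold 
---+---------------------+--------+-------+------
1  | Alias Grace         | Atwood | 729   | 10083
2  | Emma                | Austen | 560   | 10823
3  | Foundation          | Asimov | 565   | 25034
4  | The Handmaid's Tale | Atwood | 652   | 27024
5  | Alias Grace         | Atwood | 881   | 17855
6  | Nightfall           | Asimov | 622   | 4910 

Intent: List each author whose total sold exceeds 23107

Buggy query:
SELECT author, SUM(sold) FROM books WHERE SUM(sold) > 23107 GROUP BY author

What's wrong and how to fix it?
Bug: SUM(sold) is an aggregate, but WHERE filters rows before aggregation

Fix: Move the aggregate condition to a HAVING clause

Corrected query:
SELECT author, SUM(sold) FROM books GROUP BY author HAVING SUM(sold) > 23107

Result:
author | SUM(sold)
-------+----------
Asimov | 29944    
Atwood | 54962    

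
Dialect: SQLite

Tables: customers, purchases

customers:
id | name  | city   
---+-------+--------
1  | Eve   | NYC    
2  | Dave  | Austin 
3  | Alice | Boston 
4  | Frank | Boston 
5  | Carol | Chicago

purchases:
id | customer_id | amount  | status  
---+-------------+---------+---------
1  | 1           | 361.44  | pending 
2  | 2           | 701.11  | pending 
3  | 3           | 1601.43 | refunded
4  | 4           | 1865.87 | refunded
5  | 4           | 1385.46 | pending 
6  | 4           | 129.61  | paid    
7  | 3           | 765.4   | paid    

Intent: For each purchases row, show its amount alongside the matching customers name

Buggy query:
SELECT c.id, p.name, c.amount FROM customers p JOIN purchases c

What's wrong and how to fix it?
Bug: JOIN with no ON clause produces a cartesian product; every purchases row pairs with every customers row

Fix: Specify the join condition linking the foreign key to the parent id

Corrected query:
SELECT c.id, p.name, c.amount FROM customers p JOIN purchases c ON c.customer_id = p.id

Result:
id | name  | amount 
---+-------+--------
1  | Eve   | 361.44 
2  | Dave  | 701.11 
3  | Alice | 1601.43
4  | Frank | 1865.87
5  | Frank | 1385.46
6  | Frank | 129.61 
7  | Alice | 765.4  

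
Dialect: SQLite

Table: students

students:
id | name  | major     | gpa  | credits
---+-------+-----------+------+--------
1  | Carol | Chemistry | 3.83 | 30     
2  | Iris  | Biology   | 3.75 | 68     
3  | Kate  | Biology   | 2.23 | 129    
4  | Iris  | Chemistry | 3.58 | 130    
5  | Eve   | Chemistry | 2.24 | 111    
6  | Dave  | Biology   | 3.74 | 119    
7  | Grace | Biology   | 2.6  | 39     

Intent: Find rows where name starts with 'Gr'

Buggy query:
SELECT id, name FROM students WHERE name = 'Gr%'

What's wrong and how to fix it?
Bug: Wildcards only work with LIKE; '=' treats '%' as a literal character

Fix: Replace '=' with LIKE so 'Gr%' is treated as a pattern

Corrected query:
SELECT id, name FROM students WHERE name LIKE 'Gr%'

Result:
id | name 
---+------
7  | Grace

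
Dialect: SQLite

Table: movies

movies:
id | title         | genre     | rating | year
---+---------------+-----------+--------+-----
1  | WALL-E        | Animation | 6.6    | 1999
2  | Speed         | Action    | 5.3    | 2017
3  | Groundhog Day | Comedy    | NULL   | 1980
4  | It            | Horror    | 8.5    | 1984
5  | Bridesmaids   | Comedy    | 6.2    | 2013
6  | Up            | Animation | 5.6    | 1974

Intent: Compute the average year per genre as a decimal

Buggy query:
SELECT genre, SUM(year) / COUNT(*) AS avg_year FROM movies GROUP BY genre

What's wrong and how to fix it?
Bug: Both operands are integers, so '/' performs integer division and truncates

Fix: Multiply by 1.0 (or CAST to REAL) to force floating-point division

Corrected query:
SELECT genre, SUM(year) * 1.0 / COUNT(*) AS avg_year FROM movies GROUP BY genre

Result:
genre     | avg_year
----------+---------
Action    | 2017    
Animation | 1986.5  
Comedy    | 1996.5  
Horror    | 1984    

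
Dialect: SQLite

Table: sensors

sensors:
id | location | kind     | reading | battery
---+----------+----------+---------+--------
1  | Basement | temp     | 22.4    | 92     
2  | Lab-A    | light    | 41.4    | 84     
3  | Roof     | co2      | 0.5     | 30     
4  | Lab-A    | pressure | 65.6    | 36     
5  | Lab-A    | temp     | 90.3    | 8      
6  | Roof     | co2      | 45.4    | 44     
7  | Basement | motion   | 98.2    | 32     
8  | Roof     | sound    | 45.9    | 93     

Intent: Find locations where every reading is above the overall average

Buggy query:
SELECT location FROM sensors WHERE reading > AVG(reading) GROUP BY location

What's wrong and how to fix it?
Bug: AVG() is an aggregate; it can't sit directly in WHERE

Fix: Compute the overall average in a scalar subquery and compare each group's MIN against it in HAVING

Corrected query:
SELECT location FROM sensors GROUP BY location HAVING MIN(reading) > (SELECT AVG(reading) FROM sensors)

Result:
(no rows)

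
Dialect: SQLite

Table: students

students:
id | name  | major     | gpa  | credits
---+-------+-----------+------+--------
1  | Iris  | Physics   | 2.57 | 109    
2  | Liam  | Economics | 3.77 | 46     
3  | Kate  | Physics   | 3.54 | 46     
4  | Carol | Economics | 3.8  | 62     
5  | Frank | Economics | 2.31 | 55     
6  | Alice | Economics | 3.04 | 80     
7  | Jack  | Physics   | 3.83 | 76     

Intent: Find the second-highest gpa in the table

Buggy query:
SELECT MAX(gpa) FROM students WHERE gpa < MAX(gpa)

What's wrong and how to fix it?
Bug: MAX(gpa) on the right of the comparison is an aggregate-in-WHERE error

Fix: Put the inner MAX in a scalar subquery

Corrected query:
SELECT MAX(gpa) FROM students WHERE gpa < (SELECT MAX(gpa) FROM students)

Result:
MAX(gpa)
--------
3.8     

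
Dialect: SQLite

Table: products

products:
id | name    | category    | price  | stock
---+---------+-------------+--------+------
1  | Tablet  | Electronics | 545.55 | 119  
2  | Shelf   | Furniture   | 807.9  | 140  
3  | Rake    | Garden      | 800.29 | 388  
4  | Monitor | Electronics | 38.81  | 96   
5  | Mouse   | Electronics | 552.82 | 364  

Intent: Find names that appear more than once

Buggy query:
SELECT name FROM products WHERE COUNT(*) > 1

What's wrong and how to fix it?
Bug: WHERE can't reference COUNT(*); aggregates are computed after WHERE

Fix: Group first, then use HAVING for the count condition

Corrected query:
SELECT name FROM products GROUP BY name HAVING COUNT(*) > 1

Result:
(no rows)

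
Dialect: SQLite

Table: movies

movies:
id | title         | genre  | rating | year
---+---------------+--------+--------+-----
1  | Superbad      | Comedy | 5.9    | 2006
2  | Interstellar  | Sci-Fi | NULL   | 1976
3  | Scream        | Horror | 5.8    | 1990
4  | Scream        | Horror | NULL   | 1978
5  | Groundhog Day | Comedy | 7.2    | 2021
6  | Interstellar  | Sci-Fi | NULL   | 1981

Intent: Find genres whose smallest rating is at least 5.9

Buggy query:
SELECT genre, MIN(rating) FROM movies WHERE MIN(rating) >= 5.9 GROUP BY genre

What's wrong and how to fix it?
Bug: MIN() in WHERE is a misuse of aggregate

Fix: Replace WHERE with HAVING after the GROUP BY

Corrected query:
SELECT genre, MIN(rating) FROM movies GROUP BY genre HAVING MIN(rating) >= 5.9

Result:
genre  | MIN(rating)
-------+------------
Comedy | 5.9        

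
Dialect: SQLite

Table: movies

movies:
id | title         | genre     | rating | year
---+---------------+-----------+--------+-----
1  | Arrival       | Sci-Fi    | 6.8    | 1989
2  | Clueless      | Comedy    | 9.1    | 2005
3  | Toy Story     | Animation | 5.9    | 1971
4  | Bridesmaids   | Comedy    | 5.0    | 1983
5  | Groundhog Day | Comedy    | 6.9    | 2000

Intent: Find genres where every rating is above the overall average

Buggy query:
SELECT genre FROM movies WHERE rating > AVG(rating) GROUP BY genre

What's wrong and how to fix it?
Bug: AVG() is an aggregate; it can't sit directly in WHERE

Fix: Use a subquery for AVG and a HAVING MIN(...) filter so the condition holds for every row in the group

Corrected query:
SELECT genre FROM movies GROUP BY genre HAVING MIN(rating) > (SELECT AVG(rating) FROM movies)

Result:
genre 
------
Sci-Fi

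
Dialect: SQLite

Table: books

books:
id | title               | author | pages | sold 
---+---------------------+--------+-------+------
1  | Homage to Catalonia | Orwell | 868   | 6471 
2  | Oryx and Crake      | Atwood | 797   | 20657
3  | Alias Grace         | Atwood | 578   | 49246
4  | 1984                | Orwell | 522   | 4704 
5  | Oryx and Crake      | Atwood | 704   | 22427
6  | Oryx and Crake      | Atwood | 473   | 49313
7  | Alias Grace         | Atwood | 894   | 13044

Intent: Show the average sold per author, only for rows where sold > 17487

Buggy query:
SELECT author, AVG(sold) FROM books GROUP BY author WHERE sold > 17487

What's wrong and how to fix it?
Bug: Row-level WHERE must come before GROUP BY in the clause order

Fix: Place WHERE between FROM and GROUP BY

Corrected query:
SELECT author, AVG(sold) FROM books WHERE sold > 17487 GROUP BY author

Result:
author | AVG(sold)
-------+----------
Atwood | 35410.75 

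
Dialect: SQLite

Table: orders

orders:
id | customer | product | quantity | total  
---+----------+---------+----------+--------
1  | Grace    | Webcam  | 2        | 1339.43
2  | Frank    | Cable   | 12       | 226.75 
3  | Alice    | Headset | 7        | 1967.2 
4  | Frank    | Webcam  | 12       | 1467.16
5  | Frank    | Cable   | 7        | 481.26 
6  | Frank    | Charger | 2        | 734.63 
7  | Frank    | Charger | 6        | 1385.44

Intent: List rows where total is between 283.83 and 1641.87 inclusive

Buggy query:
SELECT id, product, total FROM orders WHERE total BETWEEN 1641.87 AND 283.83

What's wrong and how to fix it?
Bug: BETWEEN expects the lower bound first; with 1641.87 AND 283.83 the range is empty

Fix: Write BETWEEN 283.83 AND 1641.87

Corrected query:
SELECT id, product, total FROM orders WHERE total BETWEEN 283.83 AND 1641.87

Result:
id | product | total  
---+---------+--------
1  | Webcam  | 1339.43
4  | Webcam  | 1467.16
5  | Cable   | 481.26 
6  | Charger | 734.63 
7  | Charger | 1385.44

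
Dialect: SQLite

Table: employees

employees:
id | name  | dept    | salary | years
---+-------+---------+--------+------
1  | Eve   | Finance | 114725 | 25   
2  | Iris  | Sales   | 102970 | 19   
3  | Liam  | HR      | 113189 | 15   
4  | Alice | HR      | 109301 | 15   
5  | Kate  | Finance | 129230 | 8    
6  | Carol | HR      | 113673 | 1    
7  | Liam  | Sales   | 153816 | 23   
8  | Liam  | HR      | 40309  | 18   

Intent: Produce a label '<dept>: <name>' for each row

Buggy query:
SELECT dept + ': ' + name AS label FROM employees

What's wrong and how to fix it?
Bug: SQLite uses || for string concatenation; + coerces text to numbers (yielding 0)

Fix: Use the || operator for string concatenation

Corrected query:
SELECT dept || ': ' || name AS label FROM employees

Result:
label        
-------------
Finance: Eve 
Sales: Iris  
HR: Liam     
HR: Alice    
Finance: Kate
HR: Carol    
Sales: Liam  
HR: Liam     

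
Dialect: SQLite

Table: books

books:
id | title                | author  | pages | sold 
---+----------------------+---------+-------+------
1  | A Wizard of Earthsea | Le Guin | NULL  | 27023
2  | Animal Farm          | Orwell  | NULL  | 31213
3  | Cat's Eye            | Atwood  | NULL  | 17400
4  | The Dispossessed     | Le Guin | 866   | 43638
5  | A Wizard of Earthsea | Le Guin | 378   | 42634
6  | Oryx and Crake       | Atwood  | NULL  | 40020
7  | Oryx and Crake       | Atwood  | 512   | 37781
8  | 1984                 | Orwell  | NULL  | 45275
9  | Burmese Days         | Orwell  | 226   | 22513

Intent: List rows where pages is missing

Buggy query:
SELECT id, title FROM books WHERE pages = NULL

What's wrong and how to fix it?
Bug: '= NULL' is always unknown in SQL three-valued logic, so no rows match

Fix: Replace '= NULL' with 'IS NULL'

Corrected query:
SELECT id, title FROM books WHERE pages IS NULL

Result:
id | title               
---+---------------------
1  | A Wizard of Earthsea
2  | Animal Farm         
3  | Cat's Eye           
6  | Oryx and Crake      
8  | 1984                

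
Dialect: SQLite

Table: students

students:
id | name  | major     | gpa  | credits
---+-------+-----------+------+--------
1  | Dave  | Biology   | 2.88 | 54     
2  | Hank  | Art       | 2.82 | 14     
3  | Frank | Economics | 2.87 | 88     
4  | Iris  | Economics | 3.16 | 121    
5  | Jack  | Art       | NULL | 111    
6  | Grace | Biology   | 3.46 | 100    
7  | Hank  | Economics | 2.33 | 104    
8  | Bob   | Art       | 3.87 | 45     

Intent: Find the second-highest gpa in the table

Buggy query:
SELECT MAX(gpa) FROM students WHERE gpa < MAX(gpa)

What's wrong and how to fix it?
Bug: MAX(gpa) on the right of the comparison is an aggregate-in-WHERE error

Fix: Compute the overall MAX in a subquery, then take MAX of rows below it

Corrected query:
SELECT MAX(gpa) FROM students WHERE gpa < (SELECT MAX(gpa) FROM students)

Result:
MAX(gpa)
--------
3.46    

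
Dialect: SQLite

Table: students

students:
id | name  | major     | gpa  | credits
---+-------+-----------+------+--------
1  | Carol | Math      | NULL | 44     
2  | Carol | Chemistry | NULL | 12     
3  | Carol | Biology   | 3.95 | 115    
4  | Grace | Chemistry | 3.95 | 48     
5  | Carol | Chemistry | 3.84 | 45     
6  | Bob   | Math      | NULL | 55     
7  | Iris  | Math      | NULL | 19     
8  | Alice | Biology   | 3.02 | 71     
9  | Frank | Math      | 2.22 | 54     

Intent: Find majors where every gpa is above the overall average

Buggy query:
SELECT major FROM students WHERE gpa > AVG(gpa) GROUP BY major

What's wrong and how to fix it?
Bug: WHERE evaluates per row before aggregation, so AVG() is unavailable

Fix: Compute the overall average in a scalar subquery and compare each group's MIN against it in HAVING

Corrected query:
SELECT major FROM students GROUP BY major HAVING MIN(gpa) > (SELECT AVG(gpa) FROM students)

Result:
major    
---------
Chemistry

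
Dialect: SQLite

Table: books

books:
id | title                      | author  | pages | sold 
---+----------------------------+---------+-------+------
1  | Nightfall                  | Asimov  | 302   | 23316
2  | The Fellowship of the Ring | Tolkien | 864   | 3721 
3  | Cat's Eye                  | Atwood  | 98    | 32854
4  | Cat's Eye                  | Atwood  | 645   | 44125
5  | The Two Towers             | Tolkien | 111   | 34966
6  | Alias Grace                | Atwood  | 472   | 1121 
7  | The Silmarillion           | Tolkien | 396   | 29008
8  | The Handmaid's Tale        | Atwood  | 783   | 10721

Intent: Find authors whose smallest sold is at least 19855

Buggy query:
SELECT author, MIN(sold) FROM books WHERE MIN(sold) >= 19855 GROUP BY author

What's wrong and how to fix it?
Bug: Aggregates like MIN are computed per group after WHERE runs

Fix: Replace WHERE with HAVING after the GROUP BY

Corrected query:
SELECT author, MIN(sold) FROM books GROUP BY author HAVING MIN(sold) >= 19855

Result:
author | MIN(sold)
-------+----------
Asimov | 23316    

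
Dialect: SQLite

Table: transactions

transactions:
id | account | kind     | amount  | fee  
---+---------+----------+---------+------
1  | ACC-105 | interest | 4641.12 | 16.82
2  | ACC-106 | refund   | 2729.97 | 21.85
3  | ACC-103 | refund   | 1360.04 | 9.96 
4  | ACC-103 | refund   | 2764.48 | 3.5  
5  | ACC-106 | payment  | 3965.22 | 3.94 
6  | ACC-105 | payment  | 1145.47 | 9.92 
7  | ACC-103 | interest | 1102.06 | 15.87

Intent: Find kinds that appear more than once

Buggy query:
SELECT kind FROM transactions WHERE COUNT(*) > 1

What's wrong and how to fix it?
Bug: COUNT(*) is an aggregate and cannot be used in WHERE

Fix: Group first, then use HAVING for the count condition

Corrected query:
SELECT kind FROM transactions GROUP BY kind HAVING COUNT(*) > 1

Result:
kind    
--------
interest
payment 
refund  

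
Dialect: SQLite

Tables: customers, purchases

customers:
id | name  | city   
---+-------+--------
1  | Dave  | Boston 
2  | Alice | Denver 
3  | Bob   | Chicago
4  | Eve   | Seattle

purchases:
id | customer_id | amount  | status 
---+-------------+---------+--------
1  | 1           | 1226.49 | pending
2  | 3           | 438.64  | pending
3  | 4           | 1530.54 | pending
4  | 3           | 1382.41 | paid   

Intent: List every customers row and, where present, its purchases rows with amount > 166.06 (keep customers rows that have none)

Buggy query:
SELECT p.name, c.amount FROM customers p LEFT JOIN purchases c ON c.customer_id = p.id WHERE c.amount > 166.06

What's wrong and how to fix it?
Bug: A WHERE condition on the right-hand table after LEFT JOIN drops unmatched parents

Fix: Move the right-table condition into the ON clause so unmatched parents are kept

Corrected query:
SELECT p.name, c.amount FROM customers p LEFT JOIN purchases c ON c.customer_id = p.id AND c.amount > 166.06

Result:
name  | amount 
------+--------
Dave  | 1226.49
Alice | NULL   
Bob   | 438.64 
Bob   | 1382.41
Eve   | 1530.54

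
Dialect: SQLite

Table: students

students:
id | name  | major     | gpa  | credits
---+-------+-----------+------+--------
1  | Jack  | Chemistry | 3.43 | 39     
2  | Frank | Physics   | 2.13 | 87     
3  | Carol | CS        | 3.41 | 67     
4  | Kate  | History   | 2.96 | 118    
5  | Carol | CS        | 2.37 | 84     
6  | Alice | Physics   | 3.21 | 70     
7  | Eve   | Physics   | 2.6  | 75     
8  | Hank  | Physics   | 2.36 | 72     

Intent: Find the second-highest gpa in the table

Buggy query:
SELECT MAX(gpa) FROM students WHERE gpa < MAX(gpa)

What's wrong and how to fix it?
Bug: The inner MAX is an aggregate inside WHERE, which is not allowed

Fix: Compute the overall MAX in a subquery, then take MAX of rows below it

Corrected query:
SELECT MAX(gpa) FROM students WHERE gpa < (SELECT MAX(gpa) FROM students)

Result:
MAX(gpa)
--------
3.41    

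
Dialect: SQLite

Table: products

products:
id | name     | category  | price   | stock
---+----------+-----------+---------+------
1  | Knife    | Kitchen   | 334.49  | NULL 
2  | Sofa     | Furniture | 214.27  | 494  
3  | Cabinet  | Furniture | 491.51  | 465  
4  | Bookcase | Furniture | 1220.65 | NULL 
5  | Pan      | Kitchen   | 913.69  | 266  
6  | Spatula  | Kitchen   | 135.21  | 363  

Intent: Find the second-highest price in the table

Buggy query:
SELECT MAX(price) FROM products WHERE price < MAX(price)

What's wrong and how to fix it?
Bug: MAX(price) on the right of the comparison is an aggregate-in-WHERE error

Fix: Put the inner MAX in a scalar subquery

Corrected query:
SELECT MAX(price) FROM products WHERE price < (SELECT MAX(price) FROM products)

Result:
MAX(price)
----------
913.69    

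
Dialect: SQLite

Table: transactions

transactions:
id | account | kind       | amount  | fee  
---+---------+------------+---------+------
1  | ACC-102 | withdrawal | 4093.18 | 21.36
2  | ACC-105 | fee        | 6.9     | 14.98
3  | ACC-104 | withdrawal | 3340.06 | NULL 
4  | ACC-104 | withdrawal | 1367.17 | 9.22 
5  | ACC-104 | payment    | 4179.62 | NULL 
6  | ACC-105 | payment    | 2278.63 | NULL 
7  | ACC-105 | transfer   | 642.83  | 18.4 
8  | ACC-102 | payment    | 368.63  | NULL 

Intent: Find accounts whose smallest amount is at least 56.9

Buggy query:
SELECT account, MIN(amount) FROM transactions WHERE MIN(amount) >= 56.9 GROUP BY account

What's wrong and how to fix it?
Bug: MIN() in WHERE is a misuse of aggregate

Fix: Replace WHERE with HAVING after the GROUP BY

Corrected query:
SELECT account, MIN(amount) FROM transactions GROUP BY account HAVING MIN(amount) >= 56.9

Result:
account | MIN(amount)
--------+------------
ACC-102 | 368.63     
ACC-104 | 1367.17    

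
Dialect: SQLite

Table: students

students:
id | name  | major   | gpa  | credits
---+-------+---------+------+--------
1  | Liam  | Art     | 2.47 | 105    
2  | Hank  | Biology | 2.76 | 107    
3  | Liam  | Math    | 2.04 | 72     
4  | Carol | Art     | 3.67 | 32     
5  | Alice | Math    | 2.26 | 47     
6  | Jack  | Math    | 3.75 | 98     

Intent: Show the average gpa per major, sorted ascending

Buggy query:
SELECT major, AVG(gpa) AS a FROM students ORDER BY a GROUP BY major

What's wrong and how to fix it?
Bug: ORDER BY appears before GROUP BY; SQL clause order requires GROUP BY first

Fix: Move ORDER BY to the end, after GROUP BY

Corrected query:
SELECT major, AVG(gpa) AS a FROM students GROUP BY major ORDER BY a

Result:
major   | a       
--------+---------
Math    | 2.683333
Biology | 2.76    
Art     | 3.07    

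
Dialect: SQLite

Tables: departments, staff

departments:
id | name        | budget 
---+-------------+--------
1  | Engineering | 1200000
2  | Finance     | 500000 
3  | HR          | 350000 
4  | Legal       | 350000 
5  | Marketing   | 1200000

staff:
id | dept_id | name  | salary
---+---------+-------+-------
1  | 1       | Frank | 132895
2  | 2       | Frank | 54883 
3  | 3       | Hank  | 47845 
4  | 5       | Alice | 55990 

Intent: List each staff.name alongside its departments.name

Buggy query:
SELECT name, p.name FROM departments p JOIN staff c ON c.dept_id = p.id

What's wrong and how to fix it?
Bug: 'name' exists in both joined tables, so the database can't tell which one is meant

Fix: Prefix ambiguous columns with the table alias

Corrected query:
SELECT c.name, p.name FROM departments p JOIN staff c ON c.dept_id = p.id

Result:
name  | name       
------+------------
Frank | Engineering
Frank | Finance    
Hank  | HR         
Alice | Marketing  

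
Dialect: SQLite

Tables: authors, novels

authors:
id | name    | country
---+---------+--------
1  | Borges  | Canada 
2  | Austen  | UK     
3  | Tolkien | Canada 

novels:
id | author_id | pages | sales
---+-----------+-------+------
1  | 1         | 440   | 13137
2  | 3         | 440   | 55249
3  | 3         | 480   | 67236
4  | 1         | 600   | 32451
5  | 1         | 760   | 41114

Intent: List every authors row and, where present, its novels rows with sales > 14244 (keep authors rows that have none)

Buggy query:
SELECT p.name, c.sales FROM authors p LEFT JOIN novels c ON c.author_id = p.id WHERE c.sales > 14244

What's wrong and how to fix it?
Bug: A WHERE condition on the right-hand table after LEFT JOIN drops unmatched parents

Fix: Move the right-table condition into the ON clause so unmatched parents are kept

Corrected query:
SELECT p.name, c.sales FROM authors p LEFT JOIN novels c ON c.author_id = p.id AND c.sales > 14244

Result:
name    | sales
--------+------
Borges  | 32451
Borges  | 41114
Austen  | NULL 
Tolkien | 55249
Tolkien | 67236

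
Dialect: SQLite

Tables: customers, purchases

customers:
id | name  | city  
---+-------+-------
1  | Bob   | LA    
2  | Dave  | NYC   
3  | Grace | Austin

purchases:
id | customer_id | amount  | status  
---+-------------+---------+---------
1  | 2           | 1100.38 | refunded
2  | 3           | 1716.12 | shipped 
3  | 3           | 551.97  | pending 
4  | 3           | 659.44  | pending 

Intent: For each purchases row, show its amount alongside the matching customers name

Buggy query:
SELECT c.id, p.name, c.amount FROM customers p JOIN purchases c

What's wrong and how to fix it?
Bug: JOIN with no ON clause produces a cartesian product; every purchases row pairs with every customers row

Fix: Specify the join condition linking the foreign key to the parent id

Corrected query:
SELECT c.id, p.name, c.amount FROM customers p JOIN purchases c ON c.customer_id = p.id

Result:
id | name  | amount 
---+-------+--------
1  | Dave  | 1100.38
2  | Grace | 1716.12
3  | Grace | 551.97 
4  | Grace | 659.44 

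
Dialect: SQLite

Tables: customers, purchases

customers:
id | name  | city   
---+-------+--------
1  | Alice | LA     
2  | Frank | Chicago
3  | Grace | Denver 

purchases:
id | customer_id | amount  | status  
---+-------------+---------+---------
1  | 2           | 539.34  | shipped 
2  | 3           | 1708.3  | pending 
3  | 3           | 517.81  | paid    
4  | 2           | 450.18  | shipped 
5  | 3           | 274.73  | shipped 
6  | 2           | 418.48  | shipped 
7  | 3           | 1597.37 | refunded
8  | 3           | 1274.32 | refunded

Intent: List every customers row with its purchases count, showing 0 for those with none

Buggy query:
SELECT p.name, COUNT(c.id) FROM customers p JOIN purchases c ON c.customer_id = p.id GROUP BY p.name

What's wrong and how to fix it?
Bug: An inner join excludes parents with zero children

Fix: Switch to LEFT JOIN to retain unmatched parent rows

Corrected query:
SELECT p.name, COUNT(c.id) FROM customers p LEFT JOIN purchases c ON c.customer_id = p.id GROUP BY p.name

Result:
name  | COUNT(c.id)
------+------------
Alice | 0          
Frank | 3          
Grace | 5          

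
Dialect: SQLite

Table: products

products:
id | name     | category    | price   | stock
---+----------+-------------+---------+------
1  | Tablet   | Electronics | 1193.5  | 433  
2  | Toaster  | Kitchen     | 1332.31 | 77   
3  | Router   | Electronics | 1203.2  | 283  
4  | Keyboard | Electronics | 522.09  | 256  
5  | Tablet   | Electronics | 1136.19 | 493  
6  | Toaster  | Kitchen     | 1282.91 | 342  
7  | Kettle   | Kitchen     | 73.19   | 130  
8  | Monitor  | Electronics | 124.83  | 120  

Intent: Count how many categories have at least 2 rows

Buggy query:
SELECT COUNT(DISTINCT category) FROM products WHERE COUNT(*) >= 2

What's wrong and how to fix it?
Bug: COUNT(*) cannot appear in WHERE; the per-group count doesn't exist yet

Fix: Group first with HAVING COUNT(*) >= 2, then COUNT the resulting groups

Corrected query:
SELECT COUNT(*) FROM (SELECT category FROM products GROUP BY category HAVING COUNT(*) >= 2)

Result:
COUNT(*)
--------
2       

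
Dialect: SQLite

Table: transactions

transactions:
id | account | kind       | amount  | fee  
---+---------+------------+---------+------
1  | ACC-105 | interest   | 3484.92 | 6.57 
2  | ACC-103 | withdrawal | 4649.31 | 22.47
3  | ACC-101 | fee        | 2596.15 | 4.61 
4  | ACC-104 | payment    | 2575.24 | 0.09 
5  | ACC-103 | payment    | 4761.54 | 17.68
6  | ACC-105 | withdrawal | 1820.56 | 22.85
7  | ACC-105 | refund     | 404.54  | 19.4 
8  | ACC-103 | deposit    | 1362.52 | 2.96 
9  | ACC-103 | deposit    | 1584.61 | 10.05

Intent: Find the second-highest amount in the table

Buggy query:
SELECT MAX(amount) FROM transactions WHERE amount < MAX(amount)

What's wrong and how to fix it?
Bug: The inner MAX is an aggregate inside WHERE, which is not allowed

Fix: Put the inner MAX in a scalar subquery

Corrected query:
SELECT MAX(amount) FROM transactions WHERE amount < (SELECT MAX(amount) FROM transactions)

Result:
MAX(amount)
-----------
4649.31    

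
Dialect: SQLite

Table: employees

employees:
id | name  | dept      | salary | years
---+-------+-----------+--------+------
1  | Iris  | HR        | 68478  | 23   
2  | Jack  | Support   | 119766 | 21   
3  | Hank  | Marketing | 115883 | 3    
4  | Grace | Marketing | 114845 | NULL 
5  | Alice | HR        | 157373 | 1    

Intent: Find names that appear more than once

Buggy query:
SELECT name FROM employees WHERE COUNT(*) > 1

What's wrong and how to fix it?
Bug: WHERE can't reference COUNT(*); aggregates are computed after WHERE

Fix: Group first, then use HAVING for the count condition

Corrected query:
SELECT name FROM employees GROUP BY name HAVING COUNT(*) > 1

Result:
(no rows)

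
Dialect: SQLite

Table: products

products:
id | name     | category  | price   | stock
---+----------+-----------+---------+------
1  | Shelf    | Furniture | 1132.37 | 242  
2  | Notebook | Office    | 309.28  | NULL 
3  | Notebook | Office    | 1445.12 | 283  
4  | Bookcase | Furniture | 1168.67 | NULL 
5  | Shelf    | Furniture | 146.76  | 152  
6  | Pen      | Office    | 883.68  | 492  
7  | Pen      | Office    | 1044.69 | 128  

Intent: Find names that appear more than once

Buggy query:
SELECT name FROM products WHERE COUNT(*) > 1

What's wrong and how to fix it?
Bug: WHERE can't reference COUNT(*); aggregates are computed after WHERE

Fix: Group first, then use HAVING for the count condition

Corrected query:
SELECT name FROM products GROUP BY name HAVING COUNT(*) > 1

Result:
name    
--------
Notebook
Pen     
Shelf   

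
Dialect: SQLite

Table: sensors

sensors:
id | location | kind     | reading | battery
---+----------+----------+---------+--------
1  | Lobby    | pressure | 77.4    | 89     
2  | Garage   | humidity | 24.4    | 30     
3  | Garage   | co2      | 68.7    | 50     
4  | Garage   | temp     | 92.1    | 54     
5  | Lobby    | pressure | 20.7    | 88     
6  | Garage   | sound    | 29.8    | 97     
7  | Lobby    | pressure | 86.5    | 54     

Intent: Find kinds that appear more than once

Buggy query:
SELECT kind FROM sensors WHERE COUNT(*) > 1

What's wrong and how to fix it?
Bug: WHERE can't reference COUNT(*); aggregates are computed after WHERE

Fix: Group first, then use HAVING for the count condition

Corrected query:
SELECT kind FROM sensors GROUP BY kind HAVING COUNT(*) > 1

Result:
kind    
--------
pressure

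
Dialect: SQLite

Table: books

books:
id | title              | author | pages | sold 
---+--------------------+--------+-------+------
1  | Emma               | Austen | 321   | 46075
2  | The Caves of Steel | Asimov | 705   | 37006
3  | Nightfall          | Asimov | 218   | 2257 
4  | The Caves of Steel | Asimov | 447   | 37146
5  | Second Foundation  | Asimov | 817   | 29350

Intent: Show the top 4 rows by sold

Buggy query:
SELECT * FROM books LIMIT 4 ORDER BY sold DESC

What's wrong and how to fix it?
Bug: ORDER BY cannot follow LIMIT; LIMIT is the final clause

Fix: Swap the clauses: ORDER BY first, then LIMIT

Corrected query:
SELECT * FROM books ORDER BY sold DESC LIMIT 4

Result:
id | title              | author | pages | sold 
---+--------------------+--------+-------+------
1  | Emma               | Austen | 321   | 46075
4  | The Caves of Steel | Asimov | 447   | 37146
2  | The Caves of Steel | Asimov | 705   | 37006
5  | Second Foundation  | Asimov | 817   | 29350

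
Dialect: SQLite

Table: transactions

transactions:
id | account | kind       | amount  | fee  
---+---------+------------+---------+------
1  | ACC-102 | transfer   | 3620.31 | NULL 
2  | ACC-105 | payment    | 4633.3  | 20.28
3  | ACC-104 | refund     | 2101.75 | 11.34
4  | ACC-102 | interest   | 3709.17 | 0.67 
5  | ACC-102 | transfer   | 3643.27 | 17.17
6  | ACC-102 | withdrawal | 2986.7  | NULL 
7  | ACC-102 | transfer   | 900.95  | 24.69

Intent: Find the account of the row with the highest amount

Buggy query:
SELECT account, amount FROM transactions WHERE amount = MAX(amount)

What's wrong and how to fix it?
Bug: WHERE is evaluated per row; an aggregate over the whole table isn't defined there

Fix: Use a subquery: WHERE amount = (SELECT MAX(amount) FROM transactions)

Corrected query:
SELECT account, amount FROM transactions WHERE amount = (SELECT MAX(amount) FROM transactions)

Result:
account | amount
--------+-------
ACC-105 | 4633.3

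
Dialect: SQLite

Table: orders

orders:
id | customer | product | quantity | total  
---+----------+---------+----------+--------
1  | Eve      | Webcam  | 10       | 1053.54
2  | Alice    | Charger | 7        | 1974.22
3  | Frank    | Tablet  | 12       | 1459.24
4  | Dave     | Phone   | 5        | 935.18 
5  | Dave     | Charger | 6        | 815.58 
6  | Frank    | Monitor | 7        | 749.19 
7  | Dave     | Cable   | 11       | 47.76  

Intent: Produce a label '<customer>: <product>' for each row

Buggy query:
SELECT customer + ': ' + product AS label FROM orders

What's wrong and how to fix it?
Bug: '+' is numeric addition; on text columns SQLite converts them to 0 instead of concatenating

Fix: Replace + with || to concatenate text

Corrected query:
SELECT customer || ': ' || product AS label FROM orders

Result:
label         
--------------
Eve: Webcam   
Alice: Charger
Frank: Tablet 
Dave: Phone   
Dave: Charger 
Frank: Monitor
Dave: Cable   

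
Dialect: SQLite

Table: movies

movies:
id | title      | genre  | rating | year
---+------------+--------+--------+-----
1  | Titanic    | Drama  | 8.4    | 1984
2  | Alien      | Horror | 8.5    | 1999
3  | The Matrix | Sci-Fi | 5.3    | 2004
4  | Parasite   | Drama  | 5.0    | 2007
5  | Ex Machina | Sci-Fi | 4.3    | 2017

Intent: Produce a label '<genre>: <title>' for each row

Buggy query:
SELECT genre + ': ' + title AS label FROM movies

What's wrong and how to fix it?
Bug: SQLite uses || for string concatenation; + coerces text to numbers (yielding 0)

Fix: Use the || operator for string concatenation

Corrected query:
SELECT genre || ': ' || title AS label FROM movies

Result:
label             
------------------
Drama: Titanic    
Horror: Alien     
Sci-Fi: The Matrix
Drama: Parasite   
Sci-Fi: Ex Machina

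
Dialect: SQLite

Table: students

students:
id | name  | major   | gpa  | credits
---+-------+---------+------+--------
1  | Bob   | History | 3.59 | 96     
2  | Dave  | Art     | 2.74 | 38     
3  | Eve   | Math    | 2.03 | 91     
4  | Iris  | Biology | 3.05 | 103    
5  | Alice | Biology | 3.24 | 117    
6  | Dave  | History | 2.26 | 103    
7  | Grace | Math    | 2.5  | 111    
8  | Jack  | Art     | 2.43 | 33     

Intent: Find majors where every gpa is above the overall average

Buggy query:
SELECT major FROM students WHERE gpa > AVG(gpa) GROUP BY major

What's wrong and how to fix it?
Bug: WHERE evaluates per row before aggregation, so AVG() is unavailable

Fix: Compute the overall average in a scalar subquery and compare each group's MIN against it in HAVING

Corrected query:
SELECT major FROM students GROUP BY major HAVING MIN(gpa) > (SELECT AVG(gpa) FROM students)

Result:
major  
-------
Biology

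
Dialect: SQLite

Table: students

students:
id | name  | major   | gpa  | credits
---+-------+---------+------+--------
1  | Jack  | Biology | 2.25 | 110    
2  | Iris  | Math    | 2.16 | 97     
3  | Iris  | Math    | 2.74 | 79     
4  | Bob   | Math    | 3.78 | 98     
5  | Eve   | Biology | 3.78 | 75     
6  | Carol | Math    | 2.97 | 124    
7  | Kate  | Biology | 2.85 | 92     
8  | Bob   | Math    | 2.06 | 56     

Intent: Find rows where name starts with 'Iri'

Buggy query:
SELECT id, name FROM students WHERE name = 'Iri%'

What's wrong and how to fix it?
Bug: Wildcards only work with LIKE; '=' treats '%' as a literal character

Fix: Replace '=' with LIKE so 'Iri%' is treated as a pattern

Corrected query:
SELECT id, name FROM students WHERE name LIKE 'Iri%'

Result:
id | name
---+-----
2  | Iris
3  | Iris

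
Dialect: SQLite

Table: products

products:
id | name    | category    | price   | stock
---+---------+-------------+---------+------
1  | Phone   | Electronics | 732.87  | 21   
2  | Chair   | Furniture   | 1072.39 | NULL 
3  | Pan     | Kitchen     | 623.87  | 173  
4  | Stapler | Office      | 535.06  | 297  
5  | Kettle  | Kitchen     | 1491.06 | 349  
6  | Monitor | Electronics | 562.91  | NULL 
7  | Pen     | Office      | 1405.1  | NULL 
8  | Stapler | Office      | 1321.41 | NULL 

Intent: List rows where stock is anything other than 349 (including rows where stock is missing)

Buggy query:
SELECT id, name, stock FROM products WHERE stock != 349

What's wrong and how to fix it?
Bug: Inequality against NULL is unknown, not true; rows with NULL are dropped

Fix: Add an explicit OR stock IS NULL to include the missing-value rows

Corrected query:
SELECT id, name, stock FROM products WHERE stock != 349 OR stock IS NULL

Result:
id | name    | stock
---+---------+------
1  | Phone   | 21   
2  | Chair   | NULL 
3  | Pan     | 173  
4  | Stapler | 297  
6  | Monitor | NULL 
7  | Pen     | NULL 
8  | Stapler | NULL 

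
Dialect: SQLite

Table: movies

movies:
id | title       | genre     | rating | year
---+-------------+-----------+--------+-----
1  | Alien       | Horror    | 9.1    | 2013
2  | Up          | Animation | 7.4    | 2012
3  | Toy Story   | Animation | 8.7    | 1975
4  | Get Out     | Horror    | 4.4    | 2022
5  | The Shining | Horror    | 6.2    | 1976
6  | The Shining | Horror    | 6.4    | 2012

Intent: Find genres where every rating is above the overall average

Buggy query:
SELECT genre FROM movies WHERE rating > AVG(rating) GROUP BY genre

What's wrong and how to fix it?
Bug: WHERE evaluates per row before aggregation, so AVG() is unavailable

Fix: Compute the overall average in a scalar subquery and compare each group's MIN against it in HAVING

Corrected query:
SELECT genre FROM movies GROUP BY genre HAVING MIN(rating) > (SELECT AVG(rating) FROM movies)

Result:
genre    
---------
Animation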